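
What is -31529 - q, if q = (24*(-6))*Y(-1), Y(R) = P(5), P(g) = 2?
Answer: -31241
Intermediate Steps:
Y(R) = 2
q = -288 (q = (24*(-6))*2 = -144*2 = -288)
-31529 - q = -31529 - 1*(-288) = -31529 + 288 = -31241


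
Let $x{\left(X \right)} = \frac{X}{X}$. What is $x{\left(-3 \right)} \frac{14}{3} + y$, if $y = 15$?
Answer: $\frac{59}{3} \approx 19.667$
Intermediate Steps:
$x{\left(X \right)} = 1$
$x{\left(-3 \right)} \frac{14}{3} + y = 1 \cdot \frac{14}{3} + 15 = \frac{14}{3} + 15 = \frac{59}{3}$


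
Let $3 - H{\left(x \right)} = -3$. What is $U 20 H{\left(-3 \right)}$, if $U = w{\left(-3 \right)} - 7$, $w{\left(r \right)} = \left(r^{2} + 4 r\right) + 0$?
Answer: $-1200$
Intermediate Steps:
$H{\left(x \right)} = 6$ ($H{\left(x \right)} = 3 - -3 = 3 + 3 = 6$)
$w{\left(r \right)} = r^{2} + 4 r$
$U = -10$ ($U = - 3 \left(4 - 3\right) - 7 = \left(-3\right) 1 - 7 = -3 - 7 = -10$)
$U 20 H{\left(-3 \right)} = \left(-10\right) 20 \cdot 6 = \left(-200\right) 6 = -1200$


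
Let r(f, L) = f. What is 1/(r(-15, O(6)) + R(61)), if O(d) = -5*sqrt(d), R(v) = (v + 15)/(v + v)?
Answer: -61/877 ≈ -0.069555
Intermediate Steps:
R(v) = (15 + v)/(2*v) (R(v) = (15 + v)/((2*v)) = (15 + v)*(1/(2*v)) = (15 + v)/(2*v))
1/(r(-15, O(6)) + R(61)) = 1/(-15 + (1/2)*(15 + 61)/61) = 1/(-15 + (1/2)*(1/61)*76) = 1/(-15 + 38/61) = 1/(-877/61) = -61/877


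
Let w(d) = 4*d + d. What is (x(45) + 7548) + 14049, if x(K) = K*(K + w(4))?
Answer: 24522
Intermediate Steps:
w(d) = 5*d
x(K) = K*(20 + K) (x(K) = K*(K + 5*4) = K*(K + 20) = K*(20 + K))
(x(45) + 7548) + 14049 = (45*(20 + 45) + 7548) + 14049 = (45*65 + 7548) + 14049 = (2925 + 7548) + 14049 = 10473 + 14049 = 24522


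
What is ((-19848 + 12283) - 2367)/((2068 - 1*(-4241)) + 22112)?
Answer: -9932/28421 ≈ -0.34946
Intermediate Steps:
((-19848 + 12283) - 2367)/((2068 - 1*(-4241)) + 22112) = (-7565 - 2367)/((2068 + 4241) + 22112) = -9932/(6309 + 22112) = -9932/28421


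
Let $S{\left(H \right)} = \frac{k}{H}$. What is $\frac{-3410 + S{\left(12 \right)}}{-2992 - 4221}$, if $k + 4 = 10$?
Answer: $\frac{6819}{14426} \approx 0.47269$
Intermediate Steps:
$k = 6$ ($k = -4 + 10 = 6$)
$S{\left(H \right)} = \frac{6}{H}$
$\frac{-3410 + S{\left(12 \right)}}{-2992 - 4221} = \frac{-3410 + \frac{6}{12}}{-2992 - 4221} = \frac{-3410 + 6 \cdot \frac{1}{12}}{-7213} = \left(-3410 + \frac{1}{2}\right) \left(- \frac{1}{7213}\right) = \left(- \frac{6819}{2}\right) \left(- \frac{1}{7213}\right) = \frac{6819}{14426}$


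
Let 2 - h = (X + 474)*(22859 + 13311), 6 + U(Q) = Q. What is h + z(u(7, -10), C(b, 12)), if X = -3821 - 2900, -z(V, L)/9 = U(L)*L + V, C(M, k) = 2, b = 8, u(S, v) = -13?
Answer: 225954181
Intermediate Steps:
U(Q) = -6 + Q
z(V, L) = -9*V - 9*L*(-6 + L) (z(V, L) = -9*((-6 + L)*L + V) = -9*(L*(-6 + L) + V) = -9*(V + L*(-6 + L)) = -9*V - 9*L*(-6 + L))
X = -6721
h = 225953992 (h = 2 - (-6721 + 474)*(22859 + 13311) = 2 - (-6247)*36170 = 2 - 1*(-225953990) = 2 + 225953990 = 225953992)
h + z(u(7, -10), C(b, 12)) = 225953992 + (-9*(-13) - 9*2*(-6 + 2)) = 225953992 + (117 - 9*2*(-4)) = 225953992 + (117 + 72) = 225953992 + 189 = 225954181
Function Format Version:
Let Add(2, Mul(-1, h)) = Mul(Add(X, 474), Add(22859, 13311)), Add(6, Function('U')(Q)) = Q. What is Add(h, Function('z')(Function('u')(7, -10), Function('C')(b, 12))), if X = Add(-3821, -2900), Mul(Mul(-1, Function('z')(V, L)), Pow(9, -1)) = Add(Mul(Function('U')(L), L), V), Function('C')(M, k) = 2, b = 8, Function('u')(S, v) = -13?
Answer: 225954181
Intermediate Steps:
Function('U')(Q) = Add(-6, Q)
Function('z')(V, L) = Add(Mul(-9, V), Mul(-9, L, Add(-6, L))) (Function('z')(V, L) = Mul(-9, Add(Mul(Add(-6, L), L), V)) = Mul(-9, Add(Mul(L, Add(-6, L)), V)) = Mul(-9, Add(V, Mul(L, Add(-6, L)))) = Add(Mul(-9, V), Mul(-9, L, Add(-6, L))))
X = -6721
h = 225953992 (h = Add(2, Mul(-1, Mul(Add(-6721, 474), Add(22859, 13311)))) = Add(2, Mul(-1, Mul(-6247, 36170))) = Add(2, Mul(-1, -225953990)) = Add(2, 225953990) = 225953992)
Add(h, Function('z')(Function('u')(7, -10), Function('C')(b, 12))) = Add(225953992, Add(Mul(-9, -13), Mul(-9, 2, Add(-6, 2)))) = Add(225953992, Add(117, Mul(-9, 2, -4))) = Add(225953992, Add(117, 72)) = Add(225953992, 189) = 225954181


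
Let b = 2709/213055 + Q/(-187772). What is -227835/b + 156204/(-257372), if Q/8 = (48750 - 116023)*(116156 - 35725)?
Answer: -21391431548668884/13409556286771037 ≈ -1.5952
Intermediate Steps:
Q = -43286677304 (Q = 8*((48750 - 116023)*(116156 - 35725)) = 8*(-67273*80431) = 8*(-5410834663) = -43286677304)
b = 7711073195383/33449635 (b = 2709/213055 - 43286677304/(-187772) = 2709*(1/213055) - 43286677304*(-1/187772) = 2709/213055 + 36192874/157 = 7711073195383/33449635 ≈ 2.3053e+5)
-227835/b + 156204/(-257372) = -227835/7711073195383/33449635 + 156204/(-257372) = -227835*33449635/7711073195383 + 156204*(-1/257372) = -7620997590225/7711073195383 - 39051/64343 = -21391431548668884/13409556286771037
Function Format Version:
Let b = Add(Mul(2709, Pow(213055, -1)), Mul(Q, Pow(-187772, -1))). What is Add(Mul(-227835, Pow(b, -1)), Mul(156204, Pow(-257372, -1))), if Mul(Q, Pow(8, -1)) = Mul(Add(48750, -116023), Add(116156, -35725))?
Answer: Rational(-21391431548668884, 13409556286771037) ≈ -1.5952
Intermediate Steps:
Q = -43286677304 (Q = Mul(8, Mul(Add(48750, -116023), Add(116156, -35725))) = Mul(8, Mul(-67273, 80431)) = Mul(8, -5410834663) = -43286677304)
b = Rational(7711073195383, 33449635) (b = Add(Mul(2709, Pow(213055, -1)), Mul(-43286677304, Pow(-187772, -1))) = Add(Mul(2709, Rational(1, 213055)), Mul(-43286677304, Rational(-1, 187772))) = Add(Rational(2709, 213055), Rational(36192874, 157)) = Rational(7711073195383, 33449635) ≈ 2.3053e+5)
Add(Mul(-227835, Pow(b, -1)), Mul(156204, Pow(-257372, -1))) = Add(Mul(-227835, Pow(Rational(7711073195383, 33449635), -1)), Mul(156204, Pow(-257372, -1))) = Add(Mul(-227835, Rational(33449635, 7711073195383)), Mul(156204, Rational(-1, 257372))) = Add(Rational(-7620997590225, 7711073195383), Rational(-39051, 64343)) = Rational(-21391431548668884, 13409556286771037)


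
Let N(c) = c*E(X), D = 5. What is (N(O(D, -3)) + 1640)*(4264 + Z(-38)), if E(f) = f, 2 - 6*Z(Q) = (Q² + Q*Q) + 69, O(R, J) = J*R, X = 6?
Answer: 5845825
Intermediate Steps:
Z(Q) = -67/6 - Q²/3 (Z(Q) = ⅓ - ((Q² + Q*Q) + 69)/6 = ⅓ - ((Q² + Q²) + 69)/6 = ⅓ - (2*Q² + 69)/6 = ⅓ - (69 + 2*Q²)/6 = ⅓ + (-23/2 - Q²/3) = -67/6 - Q²/3)
N(c) = 6*c (N(c) = c*6 = 6*c)
(N(O(D, -3)) + 1640)*(4264 + Z(-38)) = (6*(-3*5) + 1640)*(4264 + (-67/6 - ⅓*(-38)²)) = (6*(-15) + 1640)*(4264 + (-67/6 - ⅓*1444)) = (-90 + 1640)*(4264 + (-67/6 - 1444/3)) = 1550*(4264 - 985/2) = 1550*(7543/2) = 5845825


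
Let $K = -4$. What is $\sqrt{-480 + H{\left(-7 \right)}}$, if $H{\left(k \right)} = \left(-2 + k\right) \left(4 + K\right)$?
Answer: $4 i \sqrt{30} \approx 21.909 i$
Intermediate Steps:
$H{\left(k \right)} = 0$ ($H{\left(k \right)} = \left(-2 + k\right) \left(4 - 4\right) = \left(-2 + k\right) 0 = 0$)
$\sqrt{-480 + H{\left(-7 \right)}} = \sqrt{-480 + 0} = \sqrt{-480} = 4 i \sqrt{30}$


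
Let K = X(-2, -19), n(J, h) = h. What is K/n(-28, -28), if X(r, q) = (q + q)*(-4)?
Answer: -38/7 ≈ -5.4286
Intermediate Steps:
X(r, q) = -8*q (X(r, q) = (2*q)*(-4) = -8*q)
K = 152 (K = -8*(-19) = 152)
K/n(-28, -28) = 152/(-28) = 152*(-1/28) = -38/7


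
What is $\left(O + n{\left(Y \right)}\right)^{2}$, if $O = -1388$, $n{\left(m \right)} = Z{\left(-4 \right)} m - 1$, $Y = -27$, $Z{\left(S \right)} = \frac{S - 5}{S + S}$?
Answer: $\frac{128936025}{64} \approx 2.0146 \cdot 10^{6}$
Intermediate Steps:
$Z{\left(S \right)} = \frac{-5 + S}{2 S}$
$n{\left(m \right)} = -1 + \frac{9 m}{8}$ ($n{\left(m \right)} = \frac{-5 - 4}{2 \left(-4\right)} m - 1 = \frac{1}{2} \left(- \frac{1}{4}\right) \left(-9\right) m - 1 = \frac{9 m}{8} - 1 = -1 + \frac{9 m}{8}$)
$\left(O + n{\left(Y \right)}\right)^{2} = \left(-1388 + \left(-1 + \frac{9}{8} \left(-27\right)\right)\right)^{2} = \left(-1388 - \frac{251}{8}\right)^{2} = \left(- \frac{11355}{8}\right)^{2} = \frac{128936025}{64}$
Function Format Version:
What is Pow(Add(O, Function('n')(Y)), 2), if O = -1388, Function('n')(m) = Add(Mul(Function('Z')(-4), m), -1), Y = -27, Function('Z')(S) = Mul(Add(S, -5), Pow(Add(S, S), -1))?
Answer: Rational(128936025, 64) ≈ 2.0146e+6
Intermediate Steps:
Function('Z')(S) = Mul(Rational(1, 2), Pow(S, -1), Add(-5, S)) (Function('Z')(S) = Mul(Add(-5, S), Pow(Mul(2, S), -1)) = Mul(Add(-5, S), Mul(Rational(1, 2), Pow(S, -1))) = Mul(Rational(1, 2), Pow(S, -1), Add(-5, S)))
Function('n')(m) = Add(-1, Mul(Rational(9, 8), m)) (Function('n')(m) = Add(Mul(Mul(Rational(1, 2), Pow(-4, -1), Add(-5, -4)), m), -1) = Add(Mul(Mul(Rational(1, 2), Rational(-1, 4), -9), m), -1) = Add(Mul(Rational(9, 8), m), -1) = Add(-1, Mul(Rational(9, 8), m)))
Pow(Add(O, Function('n')(Y)), 2) = Pow(Add(-1388, Add(-1, Mul(Rational(9, 8), -27))), 2) = Pow(Add(-1388, Add(-1, Rational(-243, 8))), 2) = Pow(Add(-1388, Rational(-251, 8)), 2) = Pow(Rational(-11355, 8), 2) = Rational(128936025, 64)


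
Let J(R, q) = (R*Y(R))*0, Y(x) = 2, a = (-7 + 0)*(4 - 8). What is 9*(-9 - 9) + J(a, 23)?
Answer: -162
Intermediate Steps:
a = 28 (a = -7*(-4) = 28)
J(R, q) = 0 (J(R, q) = (R*2)*0 = (2*R)*0 = 0)
9*(-9 - 9) + J(a, 23) = 9*(-9 - 9) + 0 = 9*(-18) + 0 = -162 + 0 = -162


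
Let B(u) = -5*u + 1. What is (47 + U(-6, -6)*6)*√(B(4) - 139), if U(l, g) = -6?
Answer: 11*I*√158 ≈ 138.27*I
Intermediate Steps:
B(u) = 1 - 5*u
(47 + U(-6, -6)*6)*√(B(4) - 139) = (47 - 6*6)*√((1 - 5*4) - 139) = (47 - 36)*√((1 - 20) - 139) = 11*√(-19 - 139) = 11*√(-158) = 11*(I*√158) = 11*I*√158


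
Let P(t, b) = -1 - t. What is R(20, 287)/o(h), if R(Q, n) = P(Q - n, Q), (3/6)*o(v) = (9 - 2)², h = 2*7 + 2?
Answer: 19/7 ≈ 2.7143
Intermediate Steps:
h = 16 (h = 14 + 2 = 16)
o(v) = 98 (o(v) = 2*(9 - 2)² = 2*7² = 2*49 = 98)
R(Q, n) = -1 + n - Q (R(Q, n) = -1 - (Q - n) = -1 + (n - Q) = -1 + n - Q)
R(20, 287)/o(h) = (-1 + 287 - 1*20)/98 = (-1 + 287 - 20)*(1/98) = 266*(1/98) = 19/7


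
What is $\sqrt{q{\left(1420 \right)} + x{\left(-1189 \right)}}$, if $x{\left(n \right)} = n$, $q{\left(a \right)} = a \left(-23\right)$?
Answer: $3 i \sqrt{3761} \approx 183.98 i$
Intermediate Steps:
$q{\left(a \right)} = - 23 a$
$\sqrt{q{\left(1420 \right)} + x{\left(-1189 \right)}} = \sqrt{\left(-23\right) 1420 - 1189} = \sqrt{-32660 - 1189} = \sqrt{-33849} = 3 i \sqrt{3761}$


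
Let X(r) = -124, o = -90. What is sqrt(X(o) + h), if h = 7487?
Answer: sqrt(7363) ≈ 85.808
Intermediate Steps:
sqrt(X(o) + h) = sqrt(-124 + 7487) = sqrt(7363)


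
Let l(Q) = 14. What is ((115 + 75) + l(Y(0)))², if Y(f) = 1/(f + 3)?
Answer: 41616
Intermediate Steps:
Y(f) = 1/(3 + f)
((115 + 75) + l(Y(0)))² = ((115 + 75) + 14)² = (190 + 14)² = 204² = 41616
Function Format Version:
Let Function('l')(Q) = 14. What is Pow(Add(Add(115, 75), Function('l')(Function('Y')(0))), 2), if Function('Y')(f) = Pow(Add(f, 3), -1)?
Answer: 41616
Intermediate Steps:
Function('Y')(f) = Pow(Add(3, f), -1)
Pow(Add(Add(115, 75), Function('l')(Function('Y')(0))), 2) = Pow(Add(Add(115, 75), 14), 2) = Pow(Add(190, 14), 2) = Pow(204, 2) = 41616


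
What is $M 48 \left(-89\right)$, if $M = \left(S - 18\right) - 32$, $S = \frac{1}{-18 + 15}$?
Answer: $215024$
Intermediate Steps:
$S = - \frac{1}{3}$ ($S = \frac{1}{-3} = - \frac{1}{3} \approx -0.33333$)
$M = - \frac{151}{3}$ ($M = \left(- \frac{1}{3} - 18\right) - 32 = - \frac{55}{3} - 32 = - \frac{151}{3} \approx -50.333$)
$M 48 \left(-89\right) = \left(- \frac{151}{3}\right) 48 \left(-89\right) = \left(-2416\right) \left(-89\right) = 215024$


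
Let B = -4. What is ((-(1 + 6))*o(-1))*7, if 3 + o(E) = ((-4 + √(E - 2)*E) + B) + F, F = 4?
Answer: 343 + 49*I*√3 ≈ 343.0 + 84.87*I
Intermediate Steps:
o(E) = -7 + E*√(-2 + E) (o(E) = -3 + (((-4 + √(E - 2)*E) - 4) + 4) = -3 + (((-4 + √(-2 + E)*E) - 4) + 4) = -3 + (((-4 + E*√(-2 + E)) - 4) + 4) = -3 + ((-8 + E*√(-2 + E)) + 4) = -3 + (-4 + E*√(-2 + E)) = -7 + E*√(-2 + E))
((-(1 + 6))*o(-1))*7 = ((-(1 + 6))*(-7 - √(-2 - 1)))*7 = ((-1*7)*(-7 - √(-3)))*7 = -7*(-7 - I*√3)*7 = (49 + 7*I*√3)*7 = 343 + 49*I*√3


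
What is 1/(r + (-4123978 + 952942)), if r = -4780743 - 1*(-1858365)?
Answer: -1/6093414 ≈ -1.6411e-7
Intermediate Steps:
r = -2922378 (r = -4780743 + 1858365 = -2922378)
1/(r + (-4123978 + 952942)) = 1/(-2922378 + (-4123978 + 952942)) = 1/(-2922378 - 3171036) = 1/(-6093414) = -1/6093414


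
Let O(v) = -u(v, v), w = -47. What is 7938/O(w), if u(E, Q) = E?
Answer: 7938/47 ≈ 168.89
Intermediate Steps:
O(v) = -v
7938/O(w) = 7938/((-1*(-47))) = 7938/47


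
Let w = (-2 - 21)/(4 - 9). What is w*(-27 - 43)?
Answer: -322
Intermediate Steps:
w = 23/5 (w = -23/(-5) = -23*(-⅕) = 23/5 ≈ 4.6000)
w*(-27 - 43) = 23*(-27 - 43)/5 = (23/5)*(-70) = -322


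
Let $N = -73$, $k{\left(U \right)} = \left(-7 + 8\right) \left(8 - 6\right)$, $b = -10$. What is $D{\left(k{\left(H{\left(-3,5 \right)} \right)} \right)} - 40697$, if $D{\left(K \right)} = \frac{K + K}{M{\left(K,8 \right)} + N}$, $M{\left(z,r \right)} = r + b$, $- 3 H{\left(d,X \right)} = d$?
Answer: $- \frac{3052279}{75} \approx -40697.0$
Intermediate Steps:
$H{\left(d,X \right)} = - \frac{d}{3}$
$M{\left(z,r \right)} = -10 + r$ ($M{\left(z,r \right)} = r - 10 = -10 + r$)
$k{\left(U \right)} = 2$ ($k{\left(U \right)} = 1 \cdot 2 = 2$)
$D{\left(K \right)} = - \frac{2 K}{75}$ ($D{\left(K \right)} = \frac{K + K}{\left(-10 + 8\right) - 73} = \frac{2 K}{-2 - 73} = \frac{2 K}{-75} = 2 K \left(- \frac{1}{75}\right) = - \frac{2 K}{75}$)
$D{\left(k{\left(H{\left(-3,5 \right)} \right)} \right)} - 40697 = \left(- \frac{2}{75}\right) 2 - 40697 = - \frac{4}{75} - 40697 = - \frac{3052279}{75}$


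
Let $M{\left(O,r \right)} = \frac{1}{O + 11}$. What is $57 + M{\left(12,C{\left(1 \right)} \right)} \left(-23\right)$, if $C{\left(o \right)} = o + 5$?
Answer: $56$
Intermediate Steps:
$C{\left(o \right)} = 5 + o$
$M{\left(O,r \right)} = \frac{1}{11 + O}$
$57 + M{\left(12,C{\left(1 \right)} \right)} \left(-23\right) = 57 + \frac{1}{11 + 12} \left(-23\right) = 57 + \frac{1}{23} \left(-23\right) = 57 - 1 = 56$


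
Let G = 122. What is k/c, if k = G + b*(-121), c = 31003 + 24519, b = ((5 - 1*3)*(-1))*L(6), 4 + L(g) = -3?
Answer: -786/27761 ≈ -0.028313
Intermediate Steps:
L(g) = -7 (L(g) = -4 - 3 = -7)
b = 14 (b = ((5 - 1*3)*(-1))*(-7) = ((5 - 3)*(-1))*(-7) = (2*(-1))*(-7) = -2*(-7) = 14)
c = 55522
k = -1572 (k = 122 + 14*(-121) = 122 - 1694 = -1572)
k/c = -1572/55522 = -1572*1/55522 = -786/27761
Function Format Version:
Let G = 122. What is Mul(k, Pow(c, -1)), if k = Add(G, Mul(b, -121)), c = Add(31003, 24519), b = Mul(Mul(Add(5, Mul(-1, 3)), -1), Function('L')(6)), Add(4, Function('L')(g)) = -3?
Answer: Rational(-786, 27761) ≈ -0.028313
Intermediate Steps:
Function('L')(g) = -7 (Function('L')(g) = Add(-4, -3) = -7)
b = 14 (b = Mul(Mul(Add(5, Mul(-1, 3)), -1), -7) = Mul(Mul(Add(5, -3), -1), -7) = Mul(Mul(2, -1), -7) = Mul(-2, -7) = 14)
c = 55522
k = -1572 (k = Add(122, Mul(14, -121)) = Add(122, -1694) = -1572)
Mul(k, Pow(c, -1)) = Mul(-1572, Pow(55522, -1)) = Mul(-1572, Rational(1, 55522)) = Rational(-786, 27761)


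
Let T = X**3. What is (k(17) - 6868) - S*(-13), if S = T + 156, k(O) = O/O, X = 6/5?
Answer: -602067/125 ≈ -4816.5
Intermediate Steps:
X = 6/5 (X = 6*(1/5) = 6/5 ≈ 1.2000)
k(O) = 1
T = 216/125 (T = (6/5)**3 = 216/125 ≈ 1.7280)
S = 19716/125 (S = 216/125 + 156 = 19716/125 ≈ 157.73)
(k(17) - 6868) - S*(-13) = (1 - 6868) - 19716*(-13)/125 = -6867 - 1*(-256308/125) = -6867 + 256308/125 = -602067/125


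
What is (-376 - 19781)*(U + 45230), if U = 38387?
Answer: -1685467869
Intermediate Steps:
(-376 - 19781)*(U + 45230) = (-376 - 19781)*(38387 + 45230) = -20157*83617 = -1685467869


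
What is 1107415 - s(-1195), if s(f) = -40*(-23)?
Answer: 1106495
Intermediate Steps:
s(f) = 920
1107415 - s(-1195) = 1107415 - 1*920 = 1107415 - 920 = 1106495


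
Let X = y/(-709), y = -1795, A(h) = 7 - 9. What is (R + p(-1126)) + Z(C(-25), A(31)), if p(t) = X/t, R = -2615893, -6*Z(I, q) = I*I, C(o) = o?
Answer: -3132659225773/1197501 ≈ -2.6160e+6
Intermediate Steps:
A(h) = -2
Z(I, q) = -I²/6 (Z(I, q) = -I*I/6 = -I²/6)
X = 1795/709 (X = -1795/(-709) = -1795*(-1/709) = 1795/709 ≈ 2.5317)
p(t) = 1795/(709*t)
(R + p(-1126)) + Z(C(-25), A(31)) = (-2615893 + (1795/709)/(-1126)) - ⅙*(-25)² = (-2615893 + (1795/709)*(-1/1126)) - ⅙*625 = (-2615893 - 1795/798334) - 625/6 = -2088356324057/798334 - 625/6 = -3132659225773/1197501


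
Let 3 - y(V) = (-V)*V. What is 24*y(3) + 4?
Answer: 292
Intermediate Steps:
y(V) = 3 + V² (y(V) = 3 - (-V)*V = 3 - (-1)*V² = 3 + V²)
24*y(3) + 4 = 24*(3 + 3²) + 4 = 24*(3 + 9) + 4 = 24*12 + 4 = 288 + 4 = 292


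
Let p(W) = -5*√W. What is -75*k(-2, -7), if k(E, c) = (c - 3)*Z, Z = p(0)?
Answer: 0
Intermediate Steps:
Z = 0 (Z = -5*√0 = -5*0 = 0)
k(E, c) = 0 (k(E, c) = (c - 3)*0 = (-3 + c)*0 = 0)
-75*k(-2, -7) = -75*0 = 0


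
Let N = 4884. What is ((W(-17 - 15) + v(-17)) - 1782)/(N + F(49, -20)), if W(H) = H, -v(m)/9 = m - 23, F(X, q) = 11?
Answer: -1454/4895 ≈ -0.29704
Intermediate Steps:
v(m) = 207 - 9*m (v(m) = -9*(m - 23) = -9*(-23 + m) = 207 - 9*m)
((W(-17 - 15) + v(-17)) - 1782)/(N + F(49, -20)) = (((-17 - 15) + (207 - 9*(-17))) - 1782)/(4884 + 11) = ((-32 + (207 + 153)) - 1782)/4895 = ((-32 + 360) - 1782)*(1/4895) = (328 - 1782)*(1/4895) = -1454*1/4895 = -1454/4895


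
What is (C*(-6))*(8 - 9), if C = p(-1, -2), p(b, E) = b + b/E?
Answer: -3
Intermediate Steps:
C = -½ (C = -1 - 1/(-2) = -1 - 1*(-½) = -1 + ½ = -½ ≈ -0.50000)
(C*(-6))*(8 - 9) = (-½*(-6))*(8 - 9) = 3*(-1) = -3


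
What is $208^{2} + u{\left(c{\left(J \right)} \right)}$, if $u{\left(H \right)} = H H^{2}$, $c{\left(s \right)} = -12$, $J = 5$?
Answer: $41536$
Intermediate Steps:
$u{\left(H \right)} = H^{3}$
$208^{2} + u{\left(c{\left(J \right)} \right)} = 208^{2} + \left(-12\right)^{3} = 43264 - 1728 = 41536$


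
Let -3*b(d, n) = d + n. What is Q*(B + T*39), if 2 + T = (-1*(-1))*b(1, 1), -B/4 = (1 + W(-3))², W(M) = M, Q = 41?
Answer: -4920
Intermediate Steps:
b(d, n) = -d/3 - n/3 (b(d, n) = -(d + n)/3 = -d/3 - n/3)
B = -16 (B = -4*(1 - 3)² = -4*(-2)² = -4*4 = -16)
T = -8/3 (T = -2 + (-1*(-1))*(-⅓*1 - ⅓*1) = -2 + 1*(-⅓ - ⅓) = -2 + 1*(-⅔) = -2 - ⅔ = -8/3 ≈ -2.6667)
Q*(B + T*39) = 41*(-16 - 8/3*39) = 41*(-16 - 104) = 41*(-120) = -4920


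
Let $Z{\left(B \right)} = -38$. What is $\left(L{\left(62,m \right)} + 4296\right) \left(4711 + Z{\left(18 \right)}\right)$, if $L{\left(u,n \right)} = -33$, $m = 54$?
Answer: $19920999$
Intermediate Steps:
$\left(L{\left(62,m \right)} + 4296\right) \left(4711 + Z{\left(18 \right)}\right) = \left(-33 + 4296\right) \left(4711 - 38\right) = 4263 \cdot 4673 = 19920999$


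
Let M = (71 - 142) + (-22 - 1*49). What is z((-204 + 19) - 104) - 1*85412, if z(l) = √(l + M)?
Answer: -85412 + I*√431 ≈ -85412.0 + 20.761*I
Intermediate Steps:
M = -142 (M = -71 + (-22 - 49) = -71 - 71 = -142)
z(l) = √(-142 + l) (z(l) = √(l - 142) = √(-142 + l))
z((-204 + 19) - 104) - 1*85412 = √(-142 + ((-204 + 19) - 104)) - 1*85412 = √(-142 + (-185 - 104)) - 85412 = √(-142 - 289) - 85412 = √(-431) - 85412 = I*√431 - 85412 = -85412 + I*√431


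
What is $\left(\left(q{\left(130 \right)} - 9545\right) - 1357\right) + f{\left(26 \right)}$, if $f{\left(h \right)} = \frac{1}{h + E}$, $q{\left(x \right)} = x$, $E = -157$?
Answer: $- \frac{1411133}{131} \approx -10772.0$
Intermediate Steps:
$f{\left(h \right)} = \frac{1}{-157 + h}$ ($f{\left(h \right)} = \frac{1}{h - 157} = \frac{1}{-157 + h}$)
$\left(\left(q{\left(130 \right)} - 9545\right) - 1357\right) + f{\left(26 \right)} = \left(\left(130 - 9545\right) - 1357\right) + \frac{1}{-157 + 26} = \left(-9415 - 1357\right) + \frac{1}{-131} = -10772 - \frac{1}{131} = - \frac{1411133}{131}$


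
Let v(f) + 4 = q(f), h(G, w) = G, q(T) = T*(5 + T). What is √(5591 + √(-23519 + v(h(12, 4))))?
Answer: √(5591 + 3*I*√2591) ≈ 74.78 + 1.021*I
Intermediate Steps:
v(f) = -4 + f*(5 + f)
√(5591 + √(-23519 + v(h(12, 4)))) = √(5591 + √(-23519 + (-4 + 12*(5 + 12)))) = √(5591 + √(-23519 + (-4 + 12*17))) = √(5591 + √(-23519 + (-4 + 204))) = √(5591 + √(-23519 + 200)) = √(5591 + √(-23319)) = √(5591 + 3*I*√2591)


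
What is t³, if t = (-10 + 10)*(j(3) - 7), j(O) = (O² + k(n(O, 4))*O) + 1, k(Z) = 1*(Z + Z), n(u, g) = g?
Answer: 0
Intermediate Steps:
k(Z) = 2*Z (k(Z) = 1*(2*Z) = 2*Z)
j(O) = 1 + O² + 8*O (j(O) = (O² + (2*4)*O) + 1 = (O² + 8*O) + 1 = 1 + O² + 8*O)
t = 0 (t = (-10 + 10)*((1 + 3² + 8*3) - 7) = 0*((1 + 9 + 24) - 7) = 0*(34 - 7) = 0*27 = 0)
t³ = 0³ = 0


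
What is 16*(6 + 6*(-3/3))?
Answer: 0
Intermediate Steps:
16*(6 + 6*(-3/3)) = 16*(6 + 6*(-3*⅓)) = 16*(6 + 6*(-1)) = 16*(6 - 6) = 16*0 = 0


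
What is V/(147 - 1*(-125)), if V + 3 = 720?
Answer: 717/272 ≈ 2.6360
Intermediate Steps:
V = 717 (V = -3 + 720 = 717)
V/(147 - 1*(-125)) = 717/(147 - 1*(-125)) = 717/(147 + 125) = 717/272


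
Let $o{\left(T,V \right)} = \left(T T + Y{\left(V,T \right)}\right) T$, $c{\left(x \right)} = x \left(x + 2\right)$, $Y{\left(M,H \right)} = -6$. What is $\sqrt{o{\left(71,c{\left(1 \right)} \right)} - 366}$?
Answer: $\sqrt{357119} \approx 597.59$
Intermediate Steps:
$c{\left(x \right)} = x \left(2 + x\right)$
$o{\left(T,V \right)} = T \left(-6 + T^{2}\right)$ ($o{\left(T,V \right)} = \left(T T - 6\right) T = \left(T^{2} - 6\right) T = \left(-6 + T^{2}\right) T = T \left(-6 + T^{2}\right)$)
$\sqrt{o{\left(71,c{\left(1 \right)} \right)} - 366} = \sqrt{71 \left(-6 + 71^{2}\right) - 366} = \sqrt{71 \left(-6 + 5041\right) - 366} = \sqrt{71 \cdot 5035 - 366} = \sqrt{357485 - 366} = \sqrt{357119}$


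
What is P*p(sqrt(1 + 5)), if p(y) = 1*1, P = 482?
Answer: 482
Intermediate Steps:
p(y) = 1
P*p(sqrt(1 + 5)) = 482*1 = 482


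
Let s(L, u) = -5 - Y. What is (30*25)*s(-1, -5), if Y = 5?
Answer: -7500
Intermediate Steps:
s(L, u) = -10 (s(L, u) = -5 - 1*5 = -5 - 5 = -10)
(30*25)*s(-1, -5) = (30*25)*(-10) = 750*(-10) = -7500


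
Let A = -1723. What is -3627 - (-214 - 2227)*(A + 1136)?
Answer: -1436494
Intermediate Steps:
-3627 - (-214 - 2227)*(A + 1136) = -3627 - (-214 - 2227)*(-1723 + 1136) = -3627 - (-2441)*(-587) = -3627 - 1*1432867 = -3627 - 1432867 = -1436494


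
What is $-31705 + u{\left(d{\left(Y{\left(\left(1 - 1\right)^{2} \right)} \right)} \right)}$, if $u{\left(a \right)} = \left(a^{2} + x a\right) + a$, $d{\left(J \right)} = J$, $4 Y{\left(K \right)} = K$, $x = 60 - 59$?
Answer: $-31705$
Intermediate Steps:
$x = 1$
$Y{\left(K \right)} = \frac{K}{4}$
$u{\left(a \right)} = a^{2} + 2 a$ ($u{\left(a \right)} = \left(a^{2} + 1 a\right) + a = \left(a^{2} + a\right) + a = \left(a + a^{2}\right) + a = a^{2} + 2 a$)
$-31705 + u{\left(d{\left(Y{\left(\left(1 - 1\right)^{2} \right)} \right)} \right)} = -31705 + \frac{\left(1 - 1\right)^{2}}{4} \left(2 + \frac{\left(1 - 1\right)^{2}}{4}\right) = -31705 + \frac{0^{2}}{4} \left(2 + \frac{0^{2}}{4}\right) = -31705 + \frac{1}{4} \cdot 0 \left(2 + \frac{1}{4} \cdot 0\right) = -31705 + 0 \left(2 + 0\right) = -31705 + 0 \cdot 2 = -31705 + 0 = -31705$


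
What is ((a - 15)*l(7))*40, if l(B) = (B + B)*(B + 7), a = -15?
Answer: -235200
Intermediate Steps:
l(B) = 2*B*(7 + B) (l(B) = (2*B)*(7 + B) = 2*B*(7 + B))
((a - 15)*l(7))*40 = ((-15 - 15)*(2*7*(7 + 7)))*40 = -60*7*14*40 = -30*196*40 = -5880*40 = -235200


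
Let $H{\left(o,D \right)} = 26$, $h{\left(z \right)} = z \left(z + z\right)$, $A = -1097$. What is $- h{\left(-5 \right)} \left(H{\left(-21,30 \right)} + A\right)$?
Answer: $53550$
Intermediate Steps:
$h{\left(z \right)} = 2 z^{2}$ ($h{\left(z \right)} = z 2 z = 2 z^{2}$)
$- h{\left(-5 \right)} \left(H{\left(-21,30 \right)} + A\right) = - 2 \left(-5\right)^{2} \left(26 - 1097\right) = - 2 \cdot 25 \left(-1071\right) = \left(-1\right) 50 \left(-1071\right) = \left(-50\right) \left(-1071\right) = 53550$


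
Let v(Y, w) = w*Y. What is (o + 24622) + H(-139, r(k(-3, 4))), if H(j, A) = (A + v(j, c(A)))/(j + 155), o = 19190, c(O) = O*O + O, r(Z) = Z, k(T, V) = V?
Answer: 87277/2 ≈ 43639.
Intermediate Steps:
c(O) = O + O² (c(O) = O² + O = O + O²)
v(Y, w) = Y*w
H(j, A) = (A + A*j*(1 + A))/(155 + j) (H(j, A) = (A + j*(A*(1 + A)))/(j + 155) = (A + A*j*(1 + A))/(155 + j))
(o + 24622) + H(-139, r(k(-3, 4))) = (19190 + 24622) + 4*(1 - 139*(1 + 4))/(155 - 139) = 43812 + 4*(1 - 139*5)/16 = 43812 + 4*(1/16)*(1 - 695) = 43812 + 4*(1/16)*(-694) = 43812 - 347/2 = 87277/2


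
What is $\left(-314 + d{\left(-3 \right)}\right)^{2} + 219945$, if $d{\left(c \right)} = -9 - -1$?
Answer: $323629$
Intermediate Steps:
$d{\left(c \right)} = -8$ ($d{\left(c \right)} = -9 + 1 = -8$)
$\left(-314 + d{\left(-3 \right)}\right)^{2} + 219945 = \left(-314 - 8\right)^{2} + 219945 = \left(-322\right)^{2} + 219945 = 103684 + 219945 = 323629$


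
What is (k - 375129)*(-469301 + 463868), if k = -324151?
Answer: 3799188240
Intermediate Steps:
(k - 375129)*(-469301 + 463868) = (-324151 - 375129)*(-469301 + 463868) = -699280*(-5433) = 3799188240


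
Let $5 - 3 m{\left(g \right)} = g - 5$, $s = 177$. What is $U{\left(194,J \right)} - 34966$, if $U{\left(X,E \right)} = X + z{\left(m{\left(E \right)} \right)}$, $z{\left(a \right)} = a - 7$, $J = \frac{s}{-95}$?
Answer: $- \frac{9910888}{285} \approx -34775.0$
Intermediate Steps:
$J = - \frac{177}{95}$ ($J = \frac{177}{-95} = 177 \left(- \frac{1}{95}\right) = - \frac{177}{95} \approx -1.8632$)
$m{\left(g \right)} = \frac{10}{3} - \frac{g}{3}$ ($m{\left(g \right)} = \frac{5}{3} - \frac{g - 5}{3} = \frac{5}{3} - \frac{-5 + g}{3} = \frac{5}{3} - \left(- \frac{5}{3} + \frac{g}{3}\right) = \frac{10}{3} - \frac{g}{3}$)
$z{\left(a \right)} = -7 + a$
$U{\left(X,E \right)} = - \frac{11}{3} + X - \frac{E}{3}$ ($U{\left(X,E \right)} = X - \left(\frac{11}{3} + \frac{E}{3}\right) = - \frac{11}{3} + X - \frac{E}{3}$)
$U{\left(194,J \right)} - 34966 = \left(- \frac{11}{3} + 194 - - \frac{59}{95}\right) - 34966 = \left(- \frac{11}{3} + 194 + \frac{59}{95}\right) - 34966 = \frac{54422}{285} - 34966 = - \frac{9910888}{285}$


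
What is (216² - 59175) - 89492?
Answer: -102011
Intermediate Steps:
(216² - 59175) - 89492 = (46656 - 59175) - 89492 = -12519 - 89492 = -102011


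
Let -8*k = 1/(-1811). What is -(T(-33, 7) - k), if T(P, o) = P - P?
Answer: 1/14488 ≈ 6.9023e-5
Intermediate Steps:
k = 1/14488 (k = -1/8/(-1811) = -1/8*(-1/1811) = 1/14488 ≈ 6.9023e-5)
T(P, o) = 0
-(T(-33, 7) - k) = -(0 - 1*1/14488) = -(0 - 1/14488) = -1*(-1/14488) = 1/14488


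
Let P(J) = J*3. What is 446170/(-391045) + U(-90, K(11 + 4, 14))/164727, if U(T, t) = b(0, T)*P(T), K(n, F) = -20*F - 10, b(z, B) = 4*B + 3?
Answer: -265210504/477153109 ≈ -0.55582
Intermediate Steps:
b(z, B) = 3 + 4*B
K(n, F) = -10 - 20*F
P(J) = 3*J
U(T, t) = 3*T*(3 + 4*T) (U(T, t) = (3 + 4*T)*(3*T) = 3*T*(3 + 4*T))
446170/(-391045) + U(-90, K(11 + 4, 14))/164727 = 446170/(-391045) + (3*(-90)*(3 + 4*(-90)))/164727 = 446170*(-1/391045) + (3*(-90)*(3 - 360))*(1/164727) = -89234/78209 + (3*(-90)*(-357))*(1/164727) = -89234/78209 + 96390*(1/164727) = -89234/78209 + 3570/6101 = -265210504/477153109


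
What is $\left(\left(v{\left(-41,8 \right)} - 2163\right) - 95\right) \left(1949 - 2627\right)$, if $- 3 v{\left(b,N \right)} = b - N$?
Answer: $1519850$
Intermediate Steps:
$v{\left(b,N \right)} = - \frac{b}{3} + \frac{N}{3}$ ($v{\left(b,N \right)} = - \frac{b - N}{3} = - \frac{b}{3} + \frac{N}{3}$)
$\left(\left(v{\left(-41,8 \right)} - 2163\right) - 95\right) \left(1949 - 2627\right) = \left(\left(\left(\left(- \frac{1}{3}\right) \left(-41\right) + \frac{1}{3} \cdot 8\right) - 2163\right) - 95\right) \left(1949 - 2627\right) = \left(\left(\left(\frac{41}{3} + \frac{8}{3}\right) - 2163\right) - 95\right) \left(-678\right) = \left(\left(\frac{49}{3} - 2163\right) - 95\right) \left(-678\right) = \left(- \frac{6440}{3} - 95\right) \left(-678\right) = \left(- \frac{6725}{3}\right) \left(-678\right) = 1519850$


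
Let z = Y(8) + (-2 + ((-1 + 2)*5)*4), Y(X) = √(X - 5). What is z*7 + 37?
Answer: 163 + 7*√3 ≈ 175.12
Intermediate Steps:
Y(X) = √(-5 + X)
z = 18 + √3 (z = √(-5 + 8) + (-2 + ((-1 + 2)*5)*4) = √3 + (-2 + (1*5)*4) = √3 + (-2 + 5*4) = √3 + (-2 + 20) = √3 + 18 = 18 + √3 ≈ 19.732)
z*7 + 37 = (18 + √3)*7 + 37 = (126 + 7*√3) + 37 = 163 + 7*√3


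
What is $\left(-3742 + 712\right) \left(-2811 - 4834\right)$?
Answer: $23164350$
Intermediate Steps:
$\left(-3742 + 712\right) \left(-2811 - 4834\right) = \left(-3030\right) \left(-7645\right) = 23164350$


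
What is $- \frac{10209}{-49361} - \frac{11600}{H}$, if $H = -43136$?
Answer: $\frac{63310189}{133077256} \approx 0.47574$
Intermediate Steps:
$- \frac{10209}{-49361} - \frac{11600}{H} = - \frac{10209}{-49361} - \frac{11600}{-43136} = \left(-10209\right) \left(- \frac{1}{49361}\right) - - \frac{725}{2696} = \frac{10209}{49361} + \frac{725}{2696} = \frac{63310189}{133077256}$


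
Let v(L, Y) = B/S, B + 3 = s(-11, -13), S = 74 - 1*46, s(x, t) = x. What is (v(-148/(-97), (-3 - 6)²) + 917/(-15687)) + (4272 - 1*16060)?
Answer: -52836319/4482 ≈ -11789.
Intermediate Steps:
S = 28 (S = 74 - 46 = 28)
B = -14 (B = -3 - 11 = -14)
v(L, Y) = -½ (v(L, Y) = -14/28 = -14*1/28 = -½)
(v(-148/(-97), (-3 - 6)²) + 917/(-15687)) + (4272 - 1*16060) = (-½ + 917/(-15687)) + (4272 - 1*16060) = (-½ + 917*(-1/15687)) + (4272 - 16060) = (-½ - 131/2241) - 11788 = -2503/4482 - 11788 = -52836319/4482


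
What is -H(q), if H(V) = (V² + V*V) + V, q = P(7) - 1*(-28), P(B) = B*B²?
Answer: -275653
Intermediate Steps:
P(B) = B³
q = 371 (q = 7³ - 1*(-28) = 343 + 28 = 371)
H(V) = V + 2*V² (H(V) = (V² + V²) + V = 2*V² + V = V + 2*V²)
-H(q) = -371*(1 + 2*371) = -371*(1 + 742) = -371*743 = -1*275653 = -275653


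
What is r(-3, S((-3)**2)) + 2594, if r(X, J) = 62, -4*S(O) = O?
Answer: 2656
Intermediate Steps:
S(O) = -O/4
r(-3, S((-3)**2)) + 2594 = 62 + 2594 = 2656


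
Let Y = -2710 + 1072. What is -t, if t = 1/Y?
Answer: 1/1638 ≈ 0.00061050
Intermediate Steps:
Y = -1638
t = -1/1638 (t = 1/(-1638) = -1/1638 ≈ -0.00061050)
-t = -1*(-1/1638) = 1/1638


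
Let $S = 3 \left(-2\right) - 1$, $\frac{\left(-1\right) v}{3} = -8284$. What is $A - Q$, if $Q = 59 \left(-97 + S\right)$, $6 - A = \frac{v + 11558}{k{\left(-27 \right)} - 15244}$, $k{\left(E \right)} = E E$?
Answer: $\frac{17837508}{2903} \approx 6144.5$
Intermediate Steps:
$v = 24852$ ($v = \left(-3\right) \left(-8284\right) = 24852$)
$k{\left(E \right)} = E^{2}$
$A = \frac{24700}{2903}$ ($A = 6 - \frac{24852 + 11558}{\left(-27\right)^{2} - 15244} = 6 - \frac{36410}{729 - 15244} = 6 - \frac{36410}{-14515} = 6 - 36410 \left(- \frac{1}{14515}\right) = 6 - - \frac{7282}{2903} = 6 + \frac{7282}{2903} = \frac{24700}{2903} \approx 8.5084$)
$S = -7$ ($S = -6 - 1 = -7$)
$Q = -6136$ ($Q = 59 \left(-97 - 7\right) = 59 \left(-104\right) = -6136$)
$A - Q = \frac{24700}{2903} - -6136 = \frac{24700}{2903} + 6136 = \frac{17837508}{2903}$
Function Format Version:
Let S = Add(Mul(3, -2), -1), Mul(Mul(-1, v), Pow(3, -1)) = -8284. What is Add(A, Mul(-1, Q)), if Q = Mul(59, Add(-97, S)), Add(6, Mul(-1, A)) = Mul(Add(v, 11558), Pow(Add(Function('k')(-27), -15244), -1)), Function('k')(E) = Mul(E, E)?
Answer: Rational(17837508, 2903) ≈ 6144.5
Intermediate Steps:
v = 24852 (v = Mul(-3, -8284) = 24852)
Function('k')(E) = Pow(E, 2)
A = Rational(24700, 2903) (A = Add(6, Mul(-1, Mul(Add(24852, 11558), Pow(Add(Pow(-27, 2), -15244), -1)))) = Add(6, Mul(-1, Mul(36410, Pow(Add(729, -15244), -1)))) = Add(6, Mul(-1, Mul(36410, Pow(-14515, -1)))) = Add(6, Mul(-1, Mul(36410, Rational(-1, 14515)))) = Add(6, Mul(-1, Rational(-7282, 2903))) = Add(6, Rational(7282, 2903)) = Rational(24700, 2903) ≈ 8.5084)
S = -7 (S = Add(-6, -1) = -7)
Q = -6136 (Q = Mul(59, Add(-97, -7)) = Mul(59, -104) = -6136)
Add(A, Mul(-1, Q)) = Add(Rational(24700, 2903), Mul(-1, -6136)) = Add(Rational(24700, 2903), 6136) = Rational(17837508, 2903)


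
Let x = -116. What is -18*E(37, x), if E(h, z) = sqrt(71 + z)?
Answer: -54*I*sqrt(5) ≈ -120.75*I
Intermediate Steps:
-18*E(37, x) = -18*sqrt(71 - 116) = -54*I*sqrt(5)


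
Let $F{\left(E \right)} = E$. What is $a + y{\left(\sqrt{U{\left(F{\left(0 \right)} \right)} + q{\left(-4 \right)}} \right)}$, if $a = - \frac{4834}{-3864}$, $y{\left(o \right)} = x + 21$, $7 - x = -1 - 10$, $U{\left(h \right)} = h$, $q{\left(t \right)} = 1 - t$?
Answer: $\frac{77765}{1932} \approx 40.251$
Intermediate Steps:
$x = 18$ ($x = 7 - \left(-1 - 10\right) = 7 - -11 = 7 + 11 = 18$)
$y{\left(o \right)} = 39$ ($y{\left(o \right)} = 18 + 21 = 39$)
$a = \frac{2417}{1932}$ ($a = \left(-4834\right) \left(- \frac{1}{3864}\right) = \frac{2417}{1932} \approx 1.251$)
$a + y{\left(\sqrt{U{\left(F{\left(0 \right)} \right)} + q{\left(-4 \right)}} \right)} = \frac{2417}{1932} + 39 = \frac{77765}{1932}$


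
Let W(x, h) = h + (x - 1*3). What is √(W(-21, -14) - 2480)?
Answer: I*√2518 ≈ 50.18*I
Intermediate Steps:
W(x, h) = -3 + h + x (W(x, h) = h + (x - 3) = h + (-3 + x) = -3 + h + x)
√(W(-21, -14) - 2480) = √((-3 - 14 - 21) - 2480) = √(-38 - 2480) = √(-2518) = I*√2518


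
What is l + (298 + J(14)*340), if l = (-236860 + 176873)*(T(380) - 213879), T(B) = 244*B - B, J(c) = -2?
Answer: 7290759611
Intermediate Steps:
T(B) = 243*B
l = 7290759993 (l = (-236860 + 176873)*(243*380 - 213879) = -59987*(92340 - 213879) = -59987*(-121539) = 7290759993)
l + (298 + J(14)*340) = 7290759993 + (298 - 2*340) = 7290759993 + (298 - 680) = 7290759993 - 382 = 7290759611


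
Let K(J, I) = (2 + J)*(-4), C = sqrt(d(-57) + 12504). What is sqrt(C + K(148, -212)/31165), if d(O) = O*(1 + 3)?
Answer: sqrt(-747960 + 233101734*sqrt(341))/6233 ≈ 10.525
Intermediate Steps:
d(O) = 4*O (d(O) = O*4 = 4*O)
C = 6*sqrt(341) (C = sqrt(4*(-57) + 12504) = sqrt(-228 + 12504) = sqrt(12276) = 6*sqrt(341) ≈ 110.80)
K(J, I) = -8 - 4*J
sqrt(C + K(148, -212)/31165) = sqrt(6*sqrt(341) + (-8 - 4*148)/31165) = sqrt(6*sqrt(341) + (-8 - 592)*(1/31165)) = sqrt(6*sqrt(341) - 600*1/31165) = sqrt(6*sqrt(341) - 120/6233) = sqrt(-120/6233 + 6*sqrt(341))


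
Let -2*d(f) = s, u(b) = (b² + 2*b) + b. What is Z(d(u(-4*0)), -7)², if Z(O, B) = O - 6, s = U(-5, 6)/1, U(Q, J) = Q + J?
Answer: 169/4 ≈ 42.250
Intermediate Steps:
u(b) = b² + 3*b
U(Q, J) = J + Q
s = 1 (s = (6 - 5)/1 = 1*1 = 1)
d(f) = -½ (d(f) = -½*1 = -½)
Z(O, B) = -6 + O
Z(d(u(-4*0)), -7)² = (-6 - ½)² = (-13/2)² = 169/4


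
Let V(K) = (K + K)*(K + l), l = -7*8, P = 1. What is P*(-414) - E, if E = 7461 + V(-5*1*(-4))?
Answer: -6435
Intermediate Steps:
l = -56
V(K) = 2*K*(-56 + K) (V(K) = (K + K)*(K - 56) = (2*K)*(-56 + K) = 2*K*(-56 + K))
E = 6021 (E = 7461 + 2*(-5*1*(-4))*(-56 - 5*1*(-4)) = 7461 + 2*(-5*(-4))*(-56 - 5*(-4)) = 7461 + 2*20*(-56 + 20) = 7461 + 2*20*(-36) = 7461 - 1440 = 6021)
P*(-414) - E = 1*(-414) - 1*6021 = -414 - 6021 = -6435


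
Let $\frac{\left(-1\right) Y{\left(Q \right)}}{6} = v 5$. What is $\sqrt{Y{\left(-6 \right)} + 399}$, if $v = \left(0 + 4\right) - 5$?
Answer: $\sqrt{429} \approx 20.712$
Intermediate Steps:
$v = -1$ ($v = 4 - 5 = -1$)
$Y{\left(Q \right)} = 30$ ($Y{\left(Q \right)} = - 6 \left(\left(-1\right) 5\right) = \left(-6\right) \left(-5\right) = 30$)
$\sqrt{Y{\left(-6 \right)} + 399} = \sqrt{30 + 399} = \sqrt{429}$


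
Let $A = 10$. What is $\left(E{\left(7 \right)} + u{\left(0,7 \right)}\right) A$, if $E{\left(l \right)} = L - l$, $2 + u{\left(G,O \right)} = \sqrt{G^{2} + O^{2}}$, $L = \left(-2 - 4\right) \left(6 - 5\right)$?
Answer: $-80$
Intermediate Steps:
$L = -6$ ($L = \left(-6\right) 1 = -6$)
$u{\left(G,O \right)} = -2 + \sqrt{G^{2} + O^{2}}$
$E{\left(l \right)} = -6 - l$
$\left(E{\left(7 \right)} + u{\left(0,7 \right)}\right) A = \left(\left(-6 - 7\right) - \left(2 - \sqrt{0^{2} + 7^{2}}\right)\right) 10 = \left(\left(-6 - 7\right) - \left(2 - \sqrt{0 + 49}\right)\right) 10 = \left(-13 - \left(2 - \sqrt{49}\right)\right) 10 = \left(-13 + \left(-2 + 7\right)\right) 10 = \left(-13 + 5\right) 10 = \left(-8\right) 10 = -80$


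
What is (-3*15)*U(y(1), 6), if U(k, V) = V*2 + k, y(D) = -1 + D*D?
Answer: -540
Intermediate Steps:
y(D) = -1 + D**2
U(k, V) = k + 2*V (U(k, V) = 2*V + k = k + 2*V)
(-3*15)*U(y(1), 6) = (-3*15)*((-1 + 1**2) + 2*6) = -45*((-1 + 1) + 12) = -45*(0 + 12) = -45*12 = -540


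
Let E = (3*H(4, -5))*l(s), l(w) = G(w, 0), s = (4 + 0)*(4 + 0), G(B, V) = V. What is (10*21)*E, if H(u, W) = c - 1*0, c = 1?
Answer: 0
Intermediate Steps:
s = 16 (s = 4*4 = 16)
l(w) = 0
H(u, W) = 1 (H(u, W) = 1 - 1*0 = 1 + 0 = 1)
E = 0 (E = (3*1)*0 = 3*0 = 0)
(10*21)*E = (10*21)*0 = 210*0 = 0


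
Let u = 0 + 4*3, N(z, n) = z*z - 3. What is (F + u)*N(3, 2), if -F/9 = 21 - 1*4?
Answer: -846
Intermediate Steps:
N(z, n) = -3 + z² (N(z, n) = z² - 3 = -3 + z²)
F = -153 (F = -9*(21 - 1*4) = -9*(21 - 4) = -9*17 = -153)
u = 12 (u = 0 + 12 = 12)
(F + u)*N(3, 2) = (-153 + 12)*(-3 + 3²) = -141*(-3 + 9) = -141*6 = -846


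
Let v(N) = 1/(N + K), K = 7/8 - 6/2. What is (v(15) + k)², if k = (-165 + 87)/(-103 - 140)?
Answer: 11062276/69605649 ≈ 0.15893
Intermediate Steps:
K = -17/8 (K = 7*(⅛) - 6*½ = 7/8 - 3 = -17/8 ≈ -2.1250)
v(N) = 1/(-17/8 + N) (v(N) = 1/(N - 17/8) = 1/(-17/8 + N))
k = 26/81 (k = -78/(-243) = -78*(-1/243) = 26/81 ≈ 0.32099)
(v(15) + k)² = (8/(-17 + 8*15) + 26/81)² = (8/(-17 + 120) + 26/81)² = (8/103 + 26/81)² = (3326/8343)² = 11062276/69605649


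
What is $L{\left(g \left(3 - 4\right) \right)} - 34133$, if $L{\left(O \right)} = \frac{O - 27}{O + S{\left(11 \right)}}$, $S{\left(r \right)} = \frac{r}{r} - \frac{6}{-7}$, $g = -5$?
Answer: $- \frac{819269}{24} \approx -34136.0$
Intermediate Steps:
$S{\left(r \right)} = \frac{13}{7}$ ($S{\left(r \right)} = 1 - - \frac{6}{7} = 1 + \frac{6}{7} = \frac{13}{7}$)
$L{\left(O \right)} = \frac{-27 + O}{\frac{13}{7} + O}$ ($L{\left(O \right)} = \frac{O - 27}{O + \frac{13}{7}} = \frac{-27 + O}{\frac{13}{7} + O}$)
$L{\left(g \left(3 - 4\right) \right)} - 34133 = \frac{7 \left(-27 - 5 \left(3 - 4\right)\right)}{13 + 7 \left(- 5 \left(3 - 4\right)\right)} - 34133 = \frac{7 \left(-27 - -5\right)}{13 + 7 \left(\left(-5\right) \left(-1\right)\right)} - 34133 = \frac{7 \left(-27 + 5\right)}{13 + 7 \cdot 5} - 34133 = 7 \frac{1}{13 + 35} \left(-22\right) - 34133 = 7 \cdot \frac{1}{48} \left(-22\right) - 34133 = - \frac{77}{24} - 34133 = - \frac{819269}{24}$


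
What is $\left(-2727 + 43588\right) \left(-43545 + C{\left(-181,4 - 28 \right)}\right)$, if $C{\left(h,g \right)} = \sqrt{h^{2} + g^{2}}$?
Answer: $-1779292245 + 40861 \sqrt{33337} \approx -1.7718 \cdot 10^{9}$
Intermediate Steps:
$C{\left(h,g \right)} = \sqrt{g^{2} + h^{2}}$
$\left(-2727 + 43588\right) \left(-43545 + C{\left(-181,4 - 28 \right)}\right) = \left(-2727 + 43588\right) \left(-43545 + \sqrt{\left(4 - 28\right)^{2} + \left(-181\right)^{2}}\right) = 40861 \left(-43545 + \sqrt{\left(4 - 28\right)^{2} + 32761}\right) = 40861 \left(-43545 + \sqrt{\left(-24\right)^{2} + 32761}\right) = 40861 \left(-43545 + \sqrt{576 + 32761}\right) = 40861 \left(-43545 + \sqrt{33337}\right) = -1779292245 + 40861 \sqrt{33337}$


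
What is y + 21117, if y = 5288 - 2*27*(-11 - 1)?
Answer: 27053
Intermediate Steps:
y = 5936 (y = 5288 - 54*(-12) = 5288 - 1*(-648) = 5288 + 648 = 5936)
y + 21117 = 5936 + 21117 = 27053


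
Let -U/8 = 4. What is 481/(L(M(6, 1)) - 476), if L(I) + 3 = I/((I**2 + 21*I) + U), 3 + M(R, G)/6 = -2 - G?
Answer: -61087/60842 ≈ -1.0040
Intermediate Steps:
U = -32 (U = -8*4 = -32)
M(R, G) = -30 - 6*G (M(R, G) = -18 + 6*(-2 - G) = -18 + (-12 - 6*G) = -30 - 6*G)
L(I) = -3 + I/(-32 + I**2 + 21*I) (L(I) = -3 + I/((I**2 + 21*I) - 32) = -3 + I/(-32 + I**2 + 21*I))
481/(L(M(6, 1)) - 476) = 481/((96 - 62*(-30 - 6*1) - 3*(-30 - 6*1)**2)/(-32 + (-30 - 6*1)**2 + 21*(-30 - 6*1)) - 476) = 481/((96 - 62*(-30 - 6) - 3*(-30 - 6)**2)/(-32 + (-30 - 6)**2 + 21*(-30 - 6)) - 476) = 481/((96 - 62*(-36) - 3*(-36)**2)/(-32 + (-36)**2 + 21*(-36)) - 476) = 481/((96 + 2232 - 3*1296)/(-32 + 1296 - 756) - 476) = 481/((96 + 2232 - 3888)/508 - 476) = 481/((1/508)*(-1560) - 476) = 481/(-390/127 - 476) = 481/(-60842/127) = 481*(-127/60842) = -61087/60842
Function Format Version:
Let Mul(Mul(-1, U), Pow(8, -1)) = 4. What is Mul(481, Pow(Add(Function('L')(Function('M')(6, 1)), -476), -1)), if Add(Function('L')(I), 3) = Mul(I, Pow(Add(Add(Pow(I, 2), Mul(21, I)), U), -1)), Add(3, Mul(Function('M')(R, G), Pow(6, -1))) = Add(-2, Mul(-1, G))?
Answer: Rational(-61087, 60842) ≈ -1.0040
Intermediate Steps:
U = -32 (U = Mul(-8, 4) = -32)
Function('M')(R, G) = Add(-30, Mul(-6, G)) (Function('M')(R, G) = Add(-18, Mul(6, Add(-2, Mul(-1, G)))) = Add(-18, Add(-12, Mul(-6, G))) = Add(-30, Mul(-6, G)))
Function('L')(I) = Add(-3, Mul(I, Pow(Add(-32, Pow(I, 2), Mul(21, I)), -1))) (Function('L')(I) = Add(-3, Mul(I, Pow(Add(Add(Pow(I, 2), Mul(21, I)), -32), -1))) = Add(-3, Mul(I, Pow(Add(-32, Pow(I, 2), Mul(21, I)), -1))))
Mul(481, Pow(Add(Function('L')(Function('M')(6, 1)), -476), -1)) = Mul(481, Pow(Add(Mul(Pow(Add(-32, Pow(Add(-30, Mul(-6, 1)), 2), Mul(21, Add(-30, Mul(-6, 1)))), -1), Add(96, Mul(-62, Add(-30, Mul(-6, 1))), Mul(-3, Pow(Add(-30, Mul(-6, 1)), 2)))), -476), -1)) = Mul(481, Pow(Add(Mul(Pow(Add(-32, Pow(Add(-30, -6), 2), Mul(21, Add(-30, -6))), -1), Add(96, Mul(-62, Add(-30, -6)), Mul(-3, Pow(Add(-30, -6), 2)))), -476), -1)) = Mul(481, Pow(Add(Mul(Pow(Add(-32, Pow(-36, 2), Mul(21, -36)), -1), Add(96, Mul(-62, -36), Mul(-3, Pow(-36, 2)))), -476), -1)) = Mul(481, Pow(Add(Mul(Pow(Add(-32, 1296, -756), -1), Add(96, 2232, Mul(-3, 1296))), -476), -1)) = Mul(481, Pow(Add(Mul(Pow(508, -1), Add(96, 2232, -3888)), -476), -1)) = Mul(481, Pow(Add(Mul(Rational(1, 508), -1560), -476), -1)) = Mul(481, Pow(Add(Rational(-390, 127), -476), -1)) = Mul(481, Pow(Rational(-60842, 127), -1)) = Mul(481, Rational(-127, 60842)) = Rational(-61087, 60842)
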